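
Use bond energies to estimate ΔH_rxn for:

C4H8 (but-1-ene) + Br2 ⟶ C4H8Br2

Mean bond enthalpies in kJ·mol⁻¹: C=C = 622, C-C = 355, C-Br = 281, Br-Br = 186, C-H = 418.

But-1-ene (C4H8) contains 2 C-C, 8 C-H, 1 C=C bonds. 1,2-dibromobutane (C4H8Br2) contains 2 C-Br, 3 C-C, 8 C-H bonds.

ΔH ≈ −109 kJ

Bonds broken (reactants):
  Br-Br: 1 × 186 = 186
  C-C: 2 × 355 = 710
  C-H: 8 × 418 = 3344
  C=C: 1 × 622 = 622
  Σ(broken) = 4862 kJ
Bonds formed (products):
  C-Br: 2 × 281 = 562
  C-C: 3 × 355 = 1065
  C-H: 8 × 418 = 3344
  Σ(formed) = 4971 kJ
ΔH = Σ(broken) − Σ(formed) = 4862 − 4971 = −109 kJ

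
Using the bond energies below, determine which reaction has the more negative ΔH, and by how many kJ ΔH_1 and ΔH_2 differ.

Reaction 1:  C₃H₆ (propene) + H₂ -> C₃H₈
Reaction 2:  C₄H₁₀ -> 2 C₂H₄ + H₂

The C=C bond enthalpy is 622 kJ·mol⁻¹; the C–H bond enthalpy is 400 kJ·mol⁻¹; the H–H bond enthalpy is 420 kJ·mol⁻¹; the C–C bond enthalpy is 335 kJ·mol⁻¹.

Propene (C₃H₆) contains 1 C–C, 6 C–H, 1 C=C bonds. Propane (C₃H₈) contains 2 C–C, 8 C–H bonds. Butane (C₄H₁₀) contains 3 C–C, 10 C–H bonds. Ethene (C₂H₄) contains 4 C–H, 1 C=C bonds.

Reaction 1, by 234 kJ

Reaction 1:
  Bonds broken (reactants):
    C–C: 1 × 335 = 335
    C–H: 6 × 400 = 2400
    C=C: 1 × 622 = 622
    H–H: 1 × 420 = 420
    Σ(broken) = 3777 kJ
  Bonds formed (products):
    C–C: 2 × 335 = 670
    C–H: 8 × 400 = 3200
    Σ(formed) = 3870 kJ
  ΔH_1 = 3777 − 3870 = −93 kJ
Reaction 2:
  Bonds broken (reactants):
    C–C: 3 × 335 = 1005
    C–H: 10 × 400 = 4000
    Σ(broken) = 5005 kJ
  Bonds formed (products):
    C–H: 8 × 400 = 3200
    C=C: 2 × 622 = 1244
    H–H: 1 × 420 = 420
    Σ(formed) = 4864 kJ
  ΔH_2 = 5005 − 4864 = +141 kJ
ΔH_1 − ΔH_2 = −234 kJ, so reaction 1 has the more negative ΔH; |ΔH_1 − ΔH_2| = 234 kJ.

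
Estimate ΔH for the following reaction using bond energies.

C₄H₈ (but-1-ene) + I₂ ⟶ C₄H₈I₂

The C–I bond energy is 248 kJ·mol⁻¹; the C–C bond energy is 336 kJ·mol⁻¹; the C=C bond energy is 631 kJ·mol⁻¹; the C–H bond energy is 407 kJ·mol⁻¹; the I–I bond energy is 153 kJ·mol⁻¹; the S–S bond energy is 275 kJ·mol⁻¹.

ΔH ≈ −48 kJ

Bonds broken (reactants):
  C–C: 2 × 336 = 672
  C–H: 8 × 407 = 3256
  C=C: 1 × 631 = 631
  I–I: 1 × 153 = 153
  Σ(broken) = 4712 kJ
Bonds formed (products):
  C–C: 3 × 336 = 1008
  C–H: 8 × 407 = 3256
  C–I: 2 × 248 = 496
  Σ(formed) = 4760 kJ
ΔH = Σ(broken) − Σ(formed) = 4712 − 4760 = −48 kJ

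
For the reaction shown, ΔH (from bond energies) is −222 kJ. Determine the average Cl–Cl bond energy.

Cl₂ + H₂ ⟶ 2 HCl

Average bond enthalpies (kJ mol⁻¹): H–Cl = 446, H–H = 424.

Let D be the Cl–Cl bond energy.
Σ(broken) = 1×D + 1×424 = 424 + D
Σ(formed) = 2×446 = 892
ΔH = Σ(broken) − Σ(formed) = (424 + D) − (892) = −468 + D
Setting this equal to −222 kJ gives D = 246 kJ/mol.

D(Cl–Cl) ≈ 246 kJ/mol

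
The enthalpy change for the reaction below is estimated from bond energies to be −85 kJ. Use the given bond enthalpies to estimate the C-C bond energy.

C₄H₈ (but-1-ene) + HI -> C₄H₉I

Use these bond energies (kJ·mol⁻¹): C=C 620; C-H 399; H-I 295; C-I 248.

D(C-C) ≈ 353 kJ/mol

Let D be the C-C bond energy.
Σ(broken) = 2×D + 8×399 + 1×620 + 1×295 = 4107 + 2D
Σ(formed) = 3×D + 9×399 + 1×248 = 3839 + 3D
ΔH = Σ(broken) − Σ(formed) = (4107 + 2D) − (3839 + 3D) = +268 − D
Setting this equal to −85 kJ gives D = 353 kJ/mol.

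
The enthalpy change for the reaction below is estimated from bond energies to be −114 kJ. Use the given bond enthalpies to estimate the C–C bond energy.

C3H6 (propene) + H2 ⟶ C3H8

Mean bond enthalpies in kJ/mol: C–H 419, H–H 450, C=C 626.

Let D be the C–C bond energy.
Σ(broken) = 1×D + 6×419 + 1×626 + 1×450 = 3590 + D
Σ(formed) = 2×D + 8×419 = 3352 + 2D
ΔH = Σ(broken) − Σ(formed) = (3590 + D) − (3352 + 2D) = +238 − D
Setting this equal to −114 kJ gives D = 352 kJ/mol.

D(C–C) ≈ 352 kJ/mol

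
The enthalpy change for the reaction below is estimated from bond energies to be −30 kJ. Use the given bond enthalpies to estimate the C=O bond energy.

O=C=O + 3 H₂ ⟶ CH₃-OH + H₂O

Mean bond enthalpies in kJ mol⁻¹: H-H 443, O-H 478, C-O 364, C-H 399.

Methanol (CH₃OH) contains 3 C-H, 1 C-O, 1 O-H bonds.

D(C=O) ≈ 818 kJ/mol

Let D be the C=O bond energy.
Σ(broken) = 2×D + 3×443 = 1329 + 2D
Σ(formed) = 3×399 + 1×364 + 3×478 = 2995
ΔH = Σ(broken) − Σ(formed) = (1329 + 2D) − (2995) = −1666 + 2D
Setting this equal to −30 kJ gives 2D = 1636, so D = 818 kJ/mol.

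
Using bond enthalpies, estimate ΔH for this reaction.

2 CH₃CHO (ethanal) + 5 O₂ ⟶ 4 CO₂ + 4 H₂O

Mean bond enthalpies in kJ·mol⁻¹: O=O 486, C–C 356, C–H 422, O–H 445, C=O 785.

ΔH ≈ −1752 kJ

Bonds broken (reactants):
  C–C: 2 × 356 = 712
  C–H: 8 × 422 = 3376
  C=O: 2 × 785 = 1570
  O=O: 5 × 486 = 2430
  Σ(broken) = 8088 kJ
Bonds formed (products):
  C=O: 8 × 785 = 6280
  O–H: 8 × 445 = 3560
  Σ(formed) = 9840 kJ
ΔH = Σ(broken) − Σ(formed) = 8088 − 9840 = −1752 kJ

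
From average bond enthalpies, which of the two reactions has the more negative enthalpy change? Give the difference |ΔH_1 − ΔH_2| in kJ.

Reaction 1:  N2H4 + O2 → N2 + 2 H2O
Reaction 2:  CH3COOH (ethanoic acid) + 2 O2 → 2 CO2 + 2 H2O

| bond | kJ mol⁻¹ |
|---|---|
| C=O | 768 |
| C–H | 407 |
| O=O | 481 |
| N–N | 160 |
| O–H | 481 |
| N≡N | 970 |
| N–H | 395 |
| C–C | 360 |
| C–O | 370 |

Reaction 1:
  Bonds broken (reactants):
    N–H: 4 × 395 = 1580
    N–N: 1 × 160 = 160
    O=O: 1 × 481 = 481
    Σ(broken) = 2221 kJ
  Bonds formed (products):
    N≡N: 1 × 970 = 970
    O–H: 4 × 481 = 1924
    Σ(formed) = 2894 kJ
  ΔH_1 = 2221 − 2894 = −673 kJ
Reaction 2:
  Bonds broken (reactants):
    C–C: 1 × 360 = 360
    C–H: 3 × 407 = 1221
    C–O: 1 × 370 = 370
    C=O: 1 × 768 = 768
    O–H: 1 × 481 = 481
    O=O: 2 × 481 = 962
    Σ(broken) = 4162 kJ
  Bonds formed (products):
    C=O: 4 × 768 = 3072
    O–H: 4 × 481 = 1924
    Σ(formed) = 4996 kJ
  ΔH_2 = 4162 − 4996 = −834 kJ
ΔH_1 − ΔH_2 = +161 kJ, so reaction 2 has the more negative ΔH; |ΔH_1 − ΔH_2| = 161 kJ.

Reaction 2, by 161 kJ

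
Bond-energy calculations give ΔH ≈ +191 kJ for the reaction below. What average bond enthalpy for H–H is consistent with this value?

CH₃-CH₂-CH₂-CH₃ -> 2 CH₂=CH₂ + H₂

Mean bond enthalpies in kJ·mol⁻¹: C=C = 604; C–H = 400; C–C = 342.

Let D be the H–H bond energy.
Σ(broken) = 3×342 + 10×400 = 5026
Σ(formed) = 8×400 + 2×604 + 1×D = 4408 + D
ΔH = Σ(broken) − Σ(formed) = (5026) − (4408 + D) = +618 − D
Setting this equal to +191 kJ gives D = 427 kJ/mol.

D(H–H) ≈ 427 kJ/mol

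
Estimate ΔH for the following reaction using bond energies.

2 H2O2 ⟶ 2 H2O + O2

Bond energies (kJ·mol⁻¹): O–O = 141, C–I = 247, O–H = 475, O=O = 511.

Bonds broken (reactants):
  O–H: 4 × 475 = 1900
  O–O: 2 × 141 = 282
  Σ(broken) = 2182 kJ
Bonds formed (products):
  O–H: 4 × 475 = 1900
  O=O: 1 × 511 = 511
  Σ(formed) = 2411 kJ
ΔH = Σ(broken) − Σ(formed) = 2182 − 2411 = −229 kJ

ΔH ≈ −229 kJ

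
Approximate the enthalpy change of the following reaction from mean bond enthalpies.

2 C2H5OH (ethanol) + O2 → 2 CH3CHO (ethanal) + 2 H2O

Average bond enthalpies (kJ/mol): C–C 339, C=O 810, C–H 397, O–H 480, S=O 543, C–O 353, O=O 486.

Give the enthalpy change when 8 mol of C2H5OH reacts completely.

ΔH = −2376 kJ

Bonds broken (reactants):
  C–C: 2 × 339 = 678
  C–H: 10 × 397 = 3970
  C–O: 2 × 353 = 706
  O–H: 2 × 480 = 960
  O=O: 1 × 486 = 486
  Σ(broken) = 6800 kJ
Bonds formed (products):
  C–C: 2 × 339 = 678
  C–H: 8 × 397 = 3176
  C=O: 2 × 810 = 1620
  O–H: 4 × 480 = 1920
  Σ(formed) = 7394 kJ
ΔH = Σ(broken) − Σ(formed) = 6800 − 7394 = −594 kJ
For 4× the reaction as written: 4 × (−594) = −2376 kJ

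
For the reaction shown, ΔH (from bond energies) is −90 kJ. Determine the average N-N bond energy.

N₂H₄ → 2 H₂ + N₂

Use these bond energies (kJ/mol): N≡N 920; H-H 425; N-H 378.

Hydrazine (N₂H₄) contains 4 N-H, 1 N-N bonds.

Let D be the N-N bond energy.
Σ(broken) = 4×378 + 1×D = 1512 + D
Σ(formed) = 2×425 + 1×920 = 1770
ΔH = Σ(broken) − Σ(formed) = (1512 + D) − (1770) = −258 + D
Setting this equal to −90 kJ gives D = 168 kJ/mol.

D(N-N) ≈ 168 kJ/mol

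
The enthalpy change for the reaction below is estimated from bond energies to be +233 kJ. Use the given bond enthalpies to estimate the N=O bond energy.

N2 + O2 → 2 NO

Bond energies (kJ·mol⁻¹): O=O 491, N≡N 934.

D(N=O) ≈ 596 kJ/mol

Let D be the N=O bond energy.
Σ(broken) = 1×934 + 1×491 = 1425
Σ(formed) = 2×D = 2D
ΔH = Σ(broken) − Σ(formed) = (1425) − (2D) = +1425 − 2D
Setting this equal to +233 kJ gives 2D = 1192, so D = 596 kJ/mol.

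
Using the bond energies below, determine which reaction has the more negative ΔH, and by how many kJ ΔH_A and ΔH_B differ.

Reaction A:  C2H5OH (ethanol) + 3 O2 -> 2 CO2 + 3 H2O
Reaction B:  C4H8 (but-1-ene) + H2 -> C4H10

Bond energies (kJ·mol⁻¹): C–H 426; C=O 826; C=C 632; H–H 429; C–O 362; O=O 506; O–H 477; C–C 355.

Reaction A, by 1178 kJ

Reaction A:
  Bonds broken (reactants):
    C–C: 1 × 355 = 355
    C–H: 5 × 426 = 2130
    C–O: 1 × 362 = 362
    O–H: 1 × 477 = 477
    O=O: 3 × 506 = 1518
    Σ(broken) = 4842 kJ
  Bonds formed (products):
    C=O: 4 × 826 = 3304
    O–H: 6 × 477 = 2862
    Σ(formed) = 6166 kJ
  ΔH_A = 4842 − 6166 = −1324 kJ
Reaction B:
  Bonds broken (reactants):
    C–C: 2 × 355 = 710
    C–H: 8 × 426 = 3408
    C=C: 1 × 632 = 632
    H–H: 1 × 429 = 429
    Σ(broken) = 5179 kJ
  Bonds formed (products):
    C–C: 3 × 355 = 1065
    C–H: 10 × 426 = 4260
    Σ(formed) = 5325 kJ
  ΔH_B = 5179 − 5325 = −146 kJ
ΔH_A − ΔH_B = −1178 kJ, so reaction A has the more negative ΔH; |ΔH_A − ΔH_B| = 1178 kJ.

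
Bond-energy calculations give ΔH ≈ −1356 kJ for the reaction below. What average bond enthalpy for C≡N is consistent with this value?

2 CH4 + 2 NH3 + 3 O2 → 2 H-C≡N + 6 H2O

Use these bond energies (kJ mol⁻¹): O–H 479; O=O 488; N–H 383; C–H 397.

D(C≡N) ≈ 876 kJ/mol

Let D be the C≡N bond energy.
Σ(broken) = 8×397 + 6×383 + 3×488 = 6938
Σ(formed) = 2×D + 2×397 + 12×479 = 6542 + 2D
ΔH = Σ(broken) − Σ(formed) = (6938) − (6542 + 2D) = +396 − 2D
Setting this equal to −1356 kJ gives 2D = 1752, so D = 876 kJ/mol.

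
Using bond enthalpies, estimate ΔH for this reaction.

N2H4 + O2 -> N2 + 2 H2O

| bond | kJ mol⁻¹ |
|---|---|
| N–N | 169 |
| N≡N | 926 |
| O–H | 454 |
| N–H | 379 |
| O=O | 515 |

ΔH ≈ −542 kJ

Bonds broken (reactants):
  N–H: 4 × 379 = 1516
  N–N: 1 × 169 = 169
  O=O: 1 × 515 = 515
  Σ(broken) = 2200 kJ
Bonds formed (products):
  N≡N: 1 × 926 = 926
  O–H: 4 × 454 = 1816
  Σ(formed) = 2742 kJ
ΔH = Σ(broken) − Σ(formed) = 2200 − 2742 = −542 kJ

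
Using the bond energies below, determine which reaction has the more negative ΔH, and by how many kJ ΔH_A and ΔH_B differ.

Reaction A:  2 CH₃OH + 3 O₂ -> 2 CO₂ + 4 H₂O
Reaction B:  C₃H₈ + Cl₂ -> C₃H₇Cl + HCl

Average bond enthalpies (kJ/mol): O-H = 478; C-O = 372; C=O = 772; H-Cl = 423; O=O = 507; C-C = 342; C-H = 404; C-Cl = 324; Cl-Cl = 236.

Reaction A:
  Bonds broken (reactants):
    C-H: 6 × 404 = 2424
    C-O: 2 × 372 = 744
    O-H: 2 × 478 = 956
    O=O: 3 × 507 = 1521
    Σ(broken) = 5645 kJ
  Bonds formed (products):
    C=O: 4 × 772 = 3088
    O-H: 8 × 478 = 3824
    Σ(formed) = 6912 kJ
  ΔH_A = 5645 − 6912 = −1267 kJ
Reaction B:
  Bonds broken (reactants):
    C-C: 2 × 342 = 684
    C-H: 8 × 404 = 3232
    Cl-Cl: 1 × 236 = 236
    Σ(broken) = 4152 kJ
  Bonds formed (products):
    C-C: 2 × 342 = 684
    C-Cl: 1 × 324 = 324
    C-H: 7 × 404 = 2828
    H-Cl: 1 × 423 = 423
    Σ(formed) = 4259 kJ
  ΔH_B = 4152 − 4259 = −107 kJ
ΔH_A − ΔH_B = −1160 kJ, so reaction A has the more negative ΔH; |ΔH_A − ΔH_B| = 1160 kJ.

Reaction A, by 1160 kJ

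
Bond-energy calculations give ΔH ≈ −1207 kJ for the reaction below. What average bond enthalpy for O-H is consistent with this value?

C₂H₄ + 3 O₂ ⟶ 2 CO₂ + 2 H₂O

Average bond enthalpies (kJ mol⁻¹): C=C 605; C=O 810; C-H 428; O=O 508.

Let D be the O-H bond energy.
Σ(broken) = 4×428 + 1×605 + 3×508 = 3841
Σ(formed) = 4×810 + 4×D = 3240 + 4D
ΔH = Σ(broken) − Σ(formed) = (3841) − (3240 + 4D) = +601 − 4D
Setting this equal to −1207 kJ gives 4D = 1808, so D = 452 kJ/mol.

D(O-H) ≈ 452 kJ/mol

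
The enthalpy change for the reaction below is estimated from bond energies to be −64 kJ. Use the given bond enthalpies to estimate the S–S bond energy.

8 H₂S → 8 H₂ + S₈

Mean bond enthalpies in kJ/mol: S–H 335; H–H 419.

Let D be the S–S bond energy.
Σ(broken) = 16×335 = 5360
Σ(formed) = 8×419 + 8×D = 3352 + 8D
ΔH = Σ(broken) − Σ(formed) = (5360) − (3352 + 8D) = +2008 − 8D
Setting this equal to −64 kJ gives 8D = 2072, so D = 259 kJ/mol.

D(S–S) ≈ 259 kJ/mol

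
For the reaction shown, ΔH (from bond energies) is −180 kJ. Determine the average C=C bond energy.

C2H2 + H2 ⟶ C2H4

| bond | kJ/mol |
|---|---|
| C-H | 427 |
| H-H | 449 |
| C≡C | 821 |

D(C=C) ≈ 596 kJ/mol

Let D be the C=C bond energy.
Σ(broken) = 1×821 + 2×427 + 1×449 = 2124
Σ(formed) = 4×427 + 1×D = 1708 + D
ΔH = Σ(broken) − Σ(formed) = (2124) − (1708 + D) = +416 − D
Setting this equal to −180 kJ gives D = 596 kJ/mol.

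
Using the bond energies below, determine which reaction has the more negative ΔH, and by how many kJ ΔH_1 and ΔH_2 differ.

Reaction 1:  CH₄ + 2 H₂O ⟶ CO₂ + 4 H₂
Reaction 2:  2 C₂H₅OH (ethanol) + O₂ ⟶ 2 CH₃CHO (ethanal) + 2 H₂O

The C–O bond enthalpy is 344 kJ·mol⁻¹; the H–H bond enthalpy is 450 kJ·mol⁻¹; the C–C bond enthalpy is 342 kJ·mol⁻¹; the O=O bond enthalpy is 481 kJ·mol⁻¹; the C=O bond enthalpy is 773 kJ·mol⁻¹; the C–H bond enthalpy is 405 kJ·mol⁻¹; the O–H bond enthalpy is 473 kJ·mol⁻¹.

Reaction 2, by 679 kJ

Reaction 1:
  Bonds broken (reactants):
    C–H: 4 × 405 = 1620
    O–H: 4 × 473 = 1892
    Σ(broken) = 3512 kJ
  Bonds formed (products):
    C=O: 2 × 773 = 1546
    H–H: 4 × 450 = 1800
    Σ(formed) = 3346 kJ
  ΔH_1 = 3512 − 3346 = +166 kJ
Reaction 2:
  Bonds broken (reactants):
    C–C: 2 × 342 = 684
    C–H: 10 × 405 = 4050
    C–O: 2 × 344 = 688
    O–H: 2 × 473 = 946
    O=O: 1 × 481 = 481
    Σ(broken) = 6849 kJ
  Bonds formed (products):
    C–C: 2 × 342 = 684
    C–H: 8 × 405 = 3240
    C=O: 2 × 773 = 1546
    O–H: 4 × 473 = 1892
    Σ(formed) = 7362 kJ
  ΔH_2 = 6849 − 7362 = −513 kJ
ΔH_1 − ΔH_2 = +679 kJ, so reaction 2 has the more negative ΔH; |ΔH_1 − ΔH_2| = 679 kJ.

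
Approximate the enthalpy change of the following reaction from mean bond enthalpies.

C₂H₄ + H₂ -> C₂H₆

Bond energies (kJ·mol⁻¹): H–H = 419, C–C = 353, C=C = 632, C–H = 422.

Bonds broken (reactants):
  C–H: 4 × 422 = 1688
  C=C: 1 × 632 = 632
  H–H: 1 × 419 = 419
  Σ(broken) = 2739 kJ
Bonds formed (products):
  C–C: 1 × 353 = 353
  C–H: 6 × 422 = 2532
  Σ(formed) = 2885 kJ
ΔH = Σ(broken) − Σ(formed) = 2739 − 2885 = −146 kJ

ΔH ≈ −146 kJ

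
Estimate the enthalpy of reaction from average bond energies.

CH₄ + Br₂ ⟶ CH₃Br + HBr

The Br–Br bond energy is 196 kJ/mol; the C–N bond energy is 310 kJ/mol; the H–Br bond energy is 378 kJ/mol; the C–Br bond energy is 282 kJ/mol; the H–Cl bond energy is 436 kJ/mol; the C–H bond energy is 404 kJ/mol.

Bonds broken (reactants):
  Br–Br: 1 × 196 = 196
  C–H: 4 × 404 = 1616
  Σ(broken) = 1812 kJ
Bonds formed (products):
  C–Br: 1 × 282 = 282
  C–H: 3 × 404 = 1212
  H–Br: 1 × 378 = 378
  Σ(formed) = 1872 kJ
ΔH = Σ(broken) − Σ(formed) = 1812 − 1872 = −60 kJ

ΔH ≈ −60 kJ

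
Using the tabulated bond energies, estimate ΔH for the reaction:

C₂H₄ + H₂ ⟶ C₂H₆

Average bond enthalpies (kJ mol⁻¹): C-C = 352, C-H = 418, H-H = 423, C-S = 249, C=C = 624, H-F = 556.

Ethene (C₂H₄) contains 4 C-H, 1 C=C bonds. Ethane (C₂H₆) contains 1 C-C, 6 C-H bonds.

ΔH ≈ −141 kJ

Bonds broken (reactants):
  C-H: 4 × 418 = 1672
  C=C: 1 × 624 = 624
  H-H: 1 × 423 = 423
  Σ(broken) = 2719 kJ
Bonds formed (products):
  C-C: 1 × 352 = 352
  C-H: 6 × 418 = 2508
  Σ(formed) = 2860 kJ
ΔH = Σ(broken) − Σ(formed) = 2719 − 2860 = −141 kJ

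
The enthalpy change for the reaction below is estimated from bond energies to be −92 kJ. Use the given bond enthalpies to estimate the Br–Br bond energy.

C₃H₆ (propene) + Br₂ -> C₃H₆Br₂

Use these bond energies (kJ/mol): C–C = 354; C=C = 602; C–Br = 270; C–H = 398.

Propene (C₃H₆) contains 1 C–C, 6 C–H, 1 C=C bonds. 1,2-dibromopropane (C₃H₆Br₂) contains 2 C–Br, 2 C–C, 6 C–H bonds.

D(Br–Br) ≈ 200 kJ/mol

Let D be the Br–Br bond energy.
Σ(broken) = 1×D + 1×354 + 6×398 + 1×602 = 3344 + D
Σ(formed) = 2×270 + 2×354 + 6×398 = 3636
ΔH = Σ(broken) − Σ(formed) = (3344 + D) − (3636) = −292 + D
Setting this equal to −92 kJ gives D = 200 kJ/mol.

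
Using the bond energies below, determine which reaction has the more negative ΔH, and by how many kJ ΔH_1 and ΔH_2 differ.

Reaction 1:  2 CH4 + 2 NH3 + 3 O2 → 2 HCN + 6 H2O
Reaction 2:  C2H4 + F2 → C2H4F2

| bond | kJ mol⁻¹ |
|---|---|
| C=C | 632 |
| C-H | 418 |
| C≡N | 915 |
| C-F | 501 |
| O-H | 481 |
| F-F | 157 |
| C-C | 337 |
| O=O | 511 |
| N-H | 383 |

Reaction 1, by 713 kJ

Reaction 1:
  Bonds broken (reactants):
    C-H: 8 × 418 = 3344
    N-H: 6 × 383 = 2298
    O=O: 3 × 511 = 1533
    Σ(broken) = 7175 kJ
  Bonds formed (products):
    C≡N: 2 × 915 = 1830
    C-H: 2 × 418 = 836
    O-H: 12 × 481 = 5772
    Σ(formed) = 8438 kJ
  ΔH_1 = 7175 − 8438 = −1263 kJ
Reaction 2:
  Bonds broken (reactants):
    C-H: 4 × 418 = 1672
    C=C: 1 × 632 = 632
    F-F: 1 × 157 = 157
    Σ(broken) = 2461 kJ
  Bonds formed (products):
    C-C: 1 × 337 = 337
    C-F: 2 × 501 = 1002
    C-H: 4 × 418 = 1672
    Σ(formed) = 3011 kJ
  ΔH_2 = 2461 − 3011 = −550 kJ
ΔH_1 − ΔH_2 = −713 kJ, so reaction 1 has the more negative ΔH; |ΔH_1 − ΔH_2| = 713 kJ.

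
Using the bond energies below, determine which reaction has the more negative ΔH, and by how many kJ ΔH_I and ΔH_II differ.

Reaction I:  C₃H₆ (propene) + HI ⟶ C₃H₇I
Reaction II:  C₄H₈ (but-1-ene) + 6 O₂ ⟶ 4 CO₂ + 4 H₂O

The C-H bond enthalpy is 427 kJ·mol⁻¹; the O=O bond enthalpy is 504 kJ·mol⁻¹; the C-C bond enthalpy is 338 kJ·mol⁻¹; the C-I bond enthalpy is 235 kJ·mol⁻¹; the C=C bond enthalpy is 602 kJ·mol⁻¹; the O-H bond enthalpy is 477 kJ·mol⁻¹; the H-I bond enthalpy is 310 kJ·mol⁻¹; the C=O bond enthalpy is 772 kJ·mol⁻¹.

Reaction I:
  Bonds broken (reactants):
    C-C: 1 × 338 = 338
    C-H: 6 × 427 = 2562
    C=C: 1 × 602 = 602
    H-I: 1 × 310 = 310
    Σ(broken) = 3812 kJ
  Bonds formed (products):
    C-C: 2 × 338 = 676
    C-H: 7 × 427 = 2989
    C-I: 1 × 235 = 235
    Σ(formed) = 3900 kJ
  ΔH_I = 3812 − 3900 = −88 kJ
Reaction II:
  Bonds broken (reactants):
    C-C: 2 × 338 = 676
    C-H: 8 × 427 = 3416
    C=C: 1 × 602 = 602
    O=O: 6 × 504 = 3024
    Σ(broken) = 7718 kJ
  Bonds formed (products):
    C=O: 8 × 772 = 6176
    O-H: 8 × 477 = 3816
    Σ(formed) = 9992 kJ
  ΔH_II = 7718 − 9992 = −2274 kJ
ΔH_I − ΔH_II = +2186 kJ, so reaction II has the more negative ΔH; |ΔH_I − ΔH_II| = 2186 kJ.

Reaction II, by 2186 kJ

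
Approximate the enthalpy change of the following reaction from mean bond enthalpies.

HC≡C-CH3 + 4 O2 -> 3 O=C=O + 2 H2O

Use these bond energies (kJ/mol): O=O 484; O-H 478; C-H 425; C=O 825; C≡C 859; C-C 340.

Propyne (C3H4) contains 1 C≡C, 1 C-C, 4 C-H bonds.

Bonds broken (reactants):
  C≡C: 1 × 859 = 859
  C-C: 1 × 340 = 340
  C-H: 4 × 425 = 1700
  O=O: 4 × 484 = 1936
  Σ(broken) = 4835 kJ
Bonds formed (products):
  C=O: 6 × 825 = 4950
  O-H: 4 × 478 = 1912
  Σ(formed) = 6862 kJ
ΔH = Σ(broken) − Σ(formed) = 4835 − 6862 = −2027 kJ

ΔH ≈ −2027 kJ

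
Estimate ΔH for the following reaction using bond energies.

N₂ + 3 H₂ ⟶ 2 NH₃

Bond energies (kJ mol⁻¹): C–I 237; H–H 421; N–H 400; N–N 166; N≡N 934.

Bonds broken (reactants):
  H–H: 3 × 421 = 1263
  N≡N: 1 × 934 = 934
  Σ(broken) = 2197 kJ
Bonds formed (products):
  N–H: 6 × 400 = 2400
  Σ(formed) = 2400 kJ
ΔH = Σ(broken) − Σ(formed) = 2197 − 2400 = −203 kJ

ΔH ≈ −203 kJ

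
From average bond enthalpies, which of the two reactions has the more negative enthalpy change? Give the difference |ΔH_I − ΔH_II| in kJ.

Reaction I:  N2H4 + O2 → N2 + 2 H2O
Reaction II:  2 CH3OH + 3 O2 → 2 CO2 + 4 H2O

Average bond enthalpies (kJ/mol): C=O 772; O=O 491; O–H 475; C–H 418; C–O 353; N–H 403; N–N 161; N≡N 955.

Reaction II, by 660 kJ

Reaction I:
  Bonds broken (reactants):
    N–H: 4 × 403 = 1612
    N–N: 1 × 161 = 161
    O=O: 1 × 491 = 491
    Σ(broken) = 2264 kJ
  Bonds formed (products):
    N≡N: 1 × 955 = 955
    O–H: 4 × 475 = 1900
    Σ(formed) = 2855 kJ
  ΔH_I = 2264 − 2855 = −591 kJ
Reaction II:
  Bonds broken (reactants):
    C–H: 6 × 418 = 2508
    C–O: 2 × 353 = 706
    O–H: 2 × 475 = 950
    O=O: 3 × 491 = 1473
    Σ(broken) = 5637 kJ
  Bonds formed (products):
    C=O: 4 × 772 = 3088
    O–H: 8 × 475 = 3800
    Σ(formed) = 6888 kJ
  ΔH_II = 5637 − 6888 = −1251 kJ
ΔH_I − ΔH_II = +660 kJ, so reaction II has the more negative ΔH; |ΔH_I − ΔH_II| = 660 kJ.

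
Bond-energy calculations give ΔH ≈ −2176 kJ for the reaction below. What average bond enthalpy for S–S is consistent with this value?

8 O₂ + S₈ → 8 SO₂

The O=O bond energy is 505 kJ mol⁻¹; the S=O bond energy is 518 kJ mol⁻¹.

Let D be the S–S bond energy.
Σ(broken) = 8×505 + 8×D = 4040 + 8D
Σ(formed) = 16×518 = 8288
ΔH = Σ(broken) − Σ(formed) = (4040 + 8D) − (8288) = −4248 + 8D
Setting this equal to −2176 kJ gives 8D = 2072, so D = 259 kJ/mol.

D(S–S) ≈ 259 kJ/mol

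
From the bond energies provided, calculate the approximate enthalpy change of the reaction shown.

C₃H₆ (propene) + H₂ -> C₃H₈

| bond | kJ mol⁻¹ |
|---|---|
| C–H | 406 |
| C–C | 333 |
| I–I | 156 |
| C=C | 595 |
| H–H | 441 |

Bonds broken (reactants):
  C–C: 1 × 333 = 333
  C–H: 6 × 406 = 2436
  C=C: 1 × 595 = 595
  H–H: 1 × 441 = 441
  Σ(broken) = 3805 kJ
Bonds formed (products):
  C–C: 2 × 333 = 666
  C–H: 8 × 406 = 3248
  Σ(formed) = 3914 kJ
ΔH = Σ(broken) − Σ(formed) = 3805 − 3914 = −109 kJ

ΔH ≈ −109 kJ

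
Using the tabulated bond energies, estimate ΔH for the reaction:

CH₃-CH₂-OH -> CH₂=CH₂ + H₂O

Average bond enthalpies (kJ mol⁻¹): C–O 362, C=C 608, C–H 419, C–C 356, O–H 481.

ΔH ≈ +48 kJ

Bonds broken (reactants):
  C–C: 1 × 356 = 356
  C–H: 5 × 419 = 2095
  C–O: 1 × 362 = 362
  O–H: 1 × 481 = 481
  Σ(broken) = 3294 kJ
Bonds formed (products):
  C–H: 4 × 419 = 1676
  C=C: 1 × 608 = 608
  O–H: 2 × 481 = 962
  Σ(formed) = 3246 kJ
ΔH = Σ(broken) − Σ(formed) = 3294 − 3246 = +48 kJ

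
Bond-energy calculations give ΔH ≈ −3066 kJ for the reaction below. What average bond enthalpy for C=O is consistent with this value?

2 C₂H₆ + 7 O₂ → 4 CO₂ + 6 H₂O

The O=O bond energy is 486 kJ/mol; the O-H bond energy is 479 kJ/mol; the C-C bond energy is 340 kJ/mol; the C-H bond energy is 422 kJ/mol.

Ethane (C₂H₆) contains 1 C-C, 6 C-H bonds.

Let D be the C=O bond energy.
Σ(broken) = 2×340 + 12×422 + 7×486 = 9146
Σ(formed) = 8×D + 12×479 = 5748 + 8D
ΔH = Σ(broken) − Σ(formed) = (9146) − (5748 + 8D) = +3398 − 8D
Setting this equal to −3066 kJ gives 8D = 6464, so D = 808 kJ/mol.

D(C=O) ≈ 808 kJ/mol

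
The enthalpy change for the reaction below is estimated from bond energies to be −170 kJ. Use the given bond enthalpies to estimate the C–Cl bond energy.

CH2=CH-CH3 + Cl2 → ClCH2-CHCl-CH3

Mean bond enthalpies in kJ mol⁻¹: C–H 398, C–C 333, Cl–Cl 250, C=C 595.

D(C–Cl) ≈ 341 kJ/mol

Let D be the C–Cl bond energy.
Σ(broken) = 1×333 + 6×398 + 1×595 + 1×250 = 3566
Σ(formed) = 2×333 + 2×D + 6×398 = 3054 + 2D
ΔH = Σ(broken) − Σ(formed) = (3566) − (3054 + 2D) = +512 − 2D
Setting this equal to −170 kJ gives 2D = 682, so D = 341 kJ/mol.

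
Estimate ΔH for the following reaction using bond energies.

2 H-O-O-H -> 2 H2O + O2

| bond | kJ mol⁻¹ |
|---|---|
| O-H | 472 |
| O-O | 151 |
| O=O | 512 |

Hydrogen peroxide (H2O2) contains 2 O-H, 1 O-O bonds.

ΔH ≈ −210 kJ

Bonds broken (reactants):
  O-H: 4 × 472 = 1888
  O-O: 2 × 151 = 302
  Σ(broken) = 2190 kJ
Bonds formed (products):
  O-H: 4 × 472 = 1888
  O=O: 1 × 512 = 512
  Σ(formed) = 2400 kJ
ΔH = Σ(broken) − Σ(formed) = 2190 − 2400 = −210 kJ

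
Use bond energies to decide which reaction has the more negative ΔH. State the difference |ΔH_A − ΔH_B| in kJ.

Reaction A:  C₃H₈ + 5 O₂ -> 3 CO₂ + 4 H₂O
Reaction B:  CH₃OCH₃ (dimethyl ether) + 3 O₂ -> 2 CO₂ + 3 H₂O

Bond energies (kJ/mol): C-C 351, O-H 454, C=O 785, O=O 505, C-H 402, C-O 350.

Reaction A, by 662 kJ

Reaction A:
  Bonds broken (reactants):
    C-C: 2 × 351 = 702
    C-H: 8 × 402 = 3216
    O=O: 5 × 505 = 2525
    Σ(broken) = 6443 kJ
  Bonds formed (products):
    C=O: 6 × 785 = 4710
    O-H: 8 × 454 = 3632
    Σ(formed) = 8342 kJ
  ΔH_A = 6443 − 8342 = −1899 kJ
Reaction B:
  Bonds broken (reactants):
    C-H: 6 × 402 = 2412
    C-O: 2 × 350 = 700
    O=O: 3 × 505 = 1515
    Σ(broken) = 4627 kJ
  Bonds formed (products):
    C=O: 4 × 785 = 3140
    O-H: 6 × 454 = 2724
    Σ(formed) = 5864 kJ
  ΔH_B = 4627 − 5864 = −1237 kJ
ΔH_A − ΔH_B = −662 kJ, so reaction A has the more negative ΔH; |ΔH_A − ΔH_B| = 662 kJ.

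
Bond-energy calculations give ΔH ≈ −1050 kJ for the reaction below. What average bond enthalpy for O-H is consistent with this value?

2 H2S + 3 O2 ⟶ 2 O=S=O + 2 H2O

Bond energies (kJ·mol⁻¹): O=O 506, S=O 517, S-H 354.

D(O-H) ≈ 479 kJ/mol

Let D be the O-H bond energy.
Σ(broken) = 3×506 + 4×354 = 2934
Σ(formed) = 4×D + 4×517 = 2068 + 4D
ΔH = Σ(broken) − Σ(formed) = (2934) − (2068 + 4D) = +866 − 4D
Setting this equal to −1050 kJ gives 4D = 1916, so D = 479 kJ/mol.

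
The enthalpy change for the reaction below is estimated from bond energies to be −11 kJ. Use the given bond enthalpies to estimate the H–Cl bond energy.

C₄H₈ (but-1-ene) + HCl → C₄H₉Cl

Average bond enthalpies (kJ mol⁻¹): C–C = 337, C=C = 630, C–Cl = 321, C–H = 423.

Let D be the H–Cl bond energy.
Σ(broken) = 2×337 + 8×423 + 1×630 + 1×D = 4688 + D
Σ(formed) = 3×337 + 1×321 + 9×423 = 5139
ΔH = Σ(broken) − Σ(formed) = (4688 + D) − (5139) = −451 + D
Setting this equal to −11 kJ gives D = 440 kJ/mol.

D(H–Cl) ≈ 440 kJ/mol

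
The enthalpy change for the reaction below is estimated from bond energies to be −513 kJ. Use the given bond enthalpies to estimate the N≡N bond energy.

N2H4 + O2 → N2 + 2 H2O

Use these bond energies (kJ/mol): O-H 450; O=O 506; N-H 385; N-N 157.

Let D be the N≡N bond energy.
Σ(broken) = 4×385 + 1×157 + 1×506 = 2203
Σ(formed) = 1×D + 4×450 = 1800 + D
ΔH = Σ(broken) − Σ(formed) = (2203) − (1800 + D) = +403 − D
Setting this equal to −513 kJ gives D = 916 kJ/mol.

D(N≡N) ≈ 916 kJ/mol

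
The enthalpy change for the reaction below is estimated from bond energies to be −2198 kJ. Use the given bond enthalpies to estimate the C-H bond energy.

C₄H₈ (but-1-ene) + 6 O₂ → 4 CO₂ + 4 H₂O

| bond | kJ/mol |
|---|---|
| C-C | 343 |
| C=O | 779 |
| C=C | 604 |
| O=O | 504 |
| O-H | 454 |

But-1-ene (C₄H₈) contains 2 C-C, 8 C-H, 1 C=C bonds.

D(C-H) ≈ 419 kJ/mol

Let D be the C-H bond energy.
Σ(broken) = 2×343 + 8×D + 1×604 + 6×504 = 4314 + 8D
Σ(formed) = 8×779 + 8×454 = 9864
ΔH = Σ(broken) − Σ(formed) = (4314 + 8D) − (9864) = −5550 + 8D
Setting this equal to −2198 kJ gives 8D = 3352, so D = 419 kJ/mol.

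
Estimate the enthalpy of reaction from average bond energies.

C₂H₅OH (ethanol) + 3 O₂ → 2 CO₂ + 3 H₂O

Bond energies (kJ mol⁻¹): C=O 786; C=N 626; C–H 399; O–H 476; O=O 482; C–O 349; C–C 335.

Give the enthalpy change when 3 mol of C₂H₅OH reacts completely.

Bonds broken (reactants):
  C–C: 1 × 335 = 335
  C–H: 5 × 399 = 1995
  C–O: 1 × 349 = 349
  O–H: 1 × 476 = 476
  O=O: 3 × 482 = 1446
  Σ(broken) = 4601 kJ
Bonds formed (products):
  C=O: 4 × 786 = 3144
  O–H: 6 × 476 = 2856
  Σ(formed) = 6000 kJ
ΔH = Σ(broken) − Σ(formed) = 4601 − 6000 = −1399 kJ
For 3× the reaction as written: 3 × (−1399) = −4197 kJ

ΔH = −4197 kJ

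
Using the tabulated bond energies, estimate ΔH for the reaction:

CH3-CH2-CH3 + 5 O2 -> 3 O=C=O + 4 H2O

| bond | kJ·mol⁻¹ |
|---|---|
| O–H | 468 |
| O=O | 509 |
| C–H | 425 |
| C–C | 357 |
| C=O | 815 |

ΔH ≈ −1975 kJ

Bonds broken (reactants):
  C–C: 2 × 357 = 714
  C–H: 8 × 425 = 3400
  O=O: 5 × 509 = 2545
  Σ(broken) = 6659 kJ
Bonds formed (products):
  C=O: 6 × 815 = 4890
  O–H: 8 × 468 = 3744
  Σ(formed) = 8634 kJ
ΔH = Σ(broken) − Σ(formed) = 6659 − 8634 = −1975 kJ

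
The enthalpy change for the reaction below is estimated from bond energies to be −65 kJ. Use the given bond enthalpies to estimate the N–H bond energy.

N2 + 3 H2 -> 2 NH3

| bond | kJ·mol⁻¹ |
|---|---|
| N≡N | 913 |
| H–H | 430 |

Let D be the N–H bond energy.
Σ(broken) = 3×430 + 1×913 = 2203
Σ(formed) = 6×D = 6D
ΔH = Σ(broken) − Σ(formed) = (2203) − (6D) = +2203 − 6D
Setting this equal to −65 kJ gives 6D = 2268, so D = 378 kJ/mol.

D(N–H) ≈ 378 kJ/mol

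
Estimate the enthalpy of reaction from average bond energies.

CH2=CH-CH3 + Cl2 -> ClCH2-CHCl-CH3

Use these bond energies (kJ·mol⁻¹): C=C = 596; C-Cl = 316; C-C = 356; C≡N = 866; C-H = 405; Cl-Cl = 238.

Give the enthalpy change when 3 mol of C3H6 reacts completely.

ΔH = −462 kJ

Bonds broken (reactants):
  C-C: 1 × 356 = 356
  C-H: 6 × 405 = 2430
  C=C: 1 × 596 = 596
  Cl-Cl: 1 × 238 = 238
  Σ(broken) = 3620 kJ
Bonds formed (products):
  C-C: 2 × 356 = 712
  C-Cl: 2 × 316 = 632
  C-H: 6 × 405 = 2430
  Σ(formed) = 3774 kJ
ΔH = Σ(broken) − Σ(formed) = 3620 − 3774 = −154 kJ
For 3× the reaction as written: 3 × (−154) = −462 kJ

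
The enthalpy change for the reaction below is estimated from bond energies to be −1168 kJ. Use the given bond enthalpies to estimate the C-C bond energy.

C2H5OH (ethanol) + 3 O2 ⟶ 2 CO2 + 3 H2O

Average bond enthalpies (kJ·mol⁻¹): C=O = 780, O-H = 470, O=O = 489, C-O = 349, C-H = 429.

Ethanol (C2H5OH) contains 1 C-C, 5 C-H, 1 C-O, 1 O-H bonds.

Let D be the C-C bond energy.
Σ(broken) = 1×D + 5×429 + 1×349 + 1×470 + 3×489 = 4431 + D
Σ(formed) = 4×780 + 6×470 = 5940
ΔH = Σ(broken) − Σ(formed) = (4431 + D) − (5940) = −1509 + D
Setting this equal to −1168 kJ gives D = 341 kJ/mol.

D(C-C) ≈ 341 kJ/mol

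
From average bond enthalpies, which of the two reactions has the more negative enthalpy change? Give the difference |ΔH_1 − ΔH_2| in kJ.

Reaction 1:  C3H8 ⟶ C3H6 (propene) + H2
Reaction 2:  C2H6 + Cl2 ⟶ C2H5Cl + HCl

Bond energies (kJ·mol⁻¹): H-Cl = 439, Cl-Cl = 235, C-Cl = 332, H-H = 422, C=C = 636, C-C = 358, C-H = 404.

Reaction 2, by 240 kJ

Reaction 1:
  Bonds broken (reactants):
    C-C: 2 × 358 = 716
    C-H: 8 × 404 = 3232
    Σ(broken) = 3948 kJ
  Bonds formed (products):
    C-C: 1 × 358 = 358
    C-H: 6 × 404 = 2424
    C=C: 1 × 636 = 636
    H-H: 1 × 422 = 422
    Σ(formed) = 3840 kJ
  ΔH_1 = 3948 − 3840 = +108 kJ
Reaction 2:
  Bonds broken (reactants):
    C-C: 1 × 358 = 358
    C-H: 6 × 404 = 2424
    Cl-Cl: 1 × 235 = 235
    Σ(broken) = 3017 kJ
  Bonds formed (products):
    C-C: 1 × 358 = 358
    C-Cl: 1 × 332 = 332
    C-H: 5 × 404 = 2020
    H-Cl: 1 × 439 = 439
    Σ(formed) = 3149 kJ
  ΔH_2 = 3017 − 3149 = −132 kJ
ΔH_1 − ΔH_2 = +240 kJ, so reaction 2 has the more negative ΔH; |ΔH_1 − ΔH_2| = 240 kJ.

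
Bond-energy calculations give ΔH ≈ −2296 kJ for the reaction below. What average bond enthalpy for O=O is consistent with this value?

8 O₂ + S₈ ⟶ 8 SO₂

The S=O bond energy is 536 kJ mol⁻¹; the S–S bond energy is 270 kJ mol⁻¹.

Let D be the O=O bond energy.
Σ(broken) = 8×D + 8×270 = 2160 + 8D
Σ(formed) = 16×536 = 8576
ΔH = Σ(broken) − Σ(formed) = (2160 + 8D) − (8576) = −6416 + 8D
Setting this equal to −2296 kJ gives 8D = 4120, so D = 515 kJ/mol.

D(O=O) ≈ 515 kJ/mol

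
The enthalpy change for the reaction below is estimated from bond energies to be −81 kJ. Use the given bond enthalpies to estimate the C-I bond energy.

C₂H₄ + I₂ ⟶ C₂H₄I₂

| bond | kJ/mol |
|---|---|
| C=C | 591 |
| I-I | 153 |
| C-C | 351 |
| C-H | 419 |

D(C-I) ≈ 237 kJ/mol

Let D be the C-I bond energy.
Σ(broken) = 4×419 + 1×591 + 1×153 = 2420
Σ(formed) = 1×351 + 4×419 + 2×D = 2027 + 2D
ΔH = Σ(broken) − Σ(formed) = (2420) − (2027 + 2D) = +393 − 2D
Setting this equal to −81 kJ gives 2D = 474, so D = 237 kJ/mol.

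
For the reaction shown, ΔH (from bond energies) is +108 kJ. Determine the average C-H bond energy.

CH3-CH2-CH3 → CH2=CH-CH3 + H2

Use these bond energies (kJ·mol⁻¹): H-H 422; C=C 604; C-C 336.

Let D be the C-H bond energy.
Σ(broken) = 2×336 + 8×D = 672 + 8D
Σ(formed) = 1×336 + 6×D + 1×604 + 1×422 = 1362 + 6D
ΔH = Σ(broken) − Σ(formed) = (672 + 8D) − (1362 + 6D) = −690 + 2D
Setting this equal to +108 kJ gives 2D = 798, so D = 399 kJ/mol.

D(C-H) ≈ 399 kJ/mol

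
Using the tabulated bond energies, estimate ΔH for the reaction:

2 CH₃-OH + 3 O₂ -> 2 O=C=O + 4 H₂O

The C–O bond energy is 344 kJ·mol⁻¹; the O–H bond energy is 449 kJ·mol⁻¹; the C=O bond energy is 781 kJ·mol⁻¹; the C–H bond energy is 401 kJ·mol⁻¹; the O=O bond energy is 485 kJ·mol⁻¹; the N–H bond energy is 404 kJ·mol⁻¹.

ΔH ≈ −1269 kJ

Bonds broken (reactants):
  C–H: 6 × 401 = 2406
  C–O: 2 × 344 = 688
  O–H: 2 × 449 = 898
  O=O: 3 × 485 = 1455
  Σ(broken) = 5447 kJ
Bonds formed (products):
  C=O: 4 × 781 = 3124
  O–H: 8 × 449 = 3592
  Σ(formed) = 6716 kJ
ΔH = Σ(broken) − Σ(formed) = 5447 − 6716 = −1269 kJ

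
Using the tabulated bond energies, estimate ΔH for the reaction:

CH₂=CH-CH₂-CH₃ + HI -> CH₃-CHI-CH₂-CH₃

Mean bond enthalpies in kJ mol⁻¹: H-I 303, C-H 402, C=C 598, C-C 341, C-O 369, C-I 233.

Bonds broken (reactants):
  C-C: 2 × 341 = 682
  C-H: 8 × 402 = 3216
  C=C: 1 × 598 = 598
  H-I: 1 × 303 = 303
  Σ(broken) = 4799 kJ
Bonds formed (products):
  C-C: 3 × 341 = 1023
  C-H: 9 × 402 = 3618
  C-I: 1 × 233 = 233
  Σ(formed) = 4874 kJ
ΔH = Σ(broken) − Σ(formed) = 4799 − 4874 = −75 kJ

ΔH ≈ −75 kJ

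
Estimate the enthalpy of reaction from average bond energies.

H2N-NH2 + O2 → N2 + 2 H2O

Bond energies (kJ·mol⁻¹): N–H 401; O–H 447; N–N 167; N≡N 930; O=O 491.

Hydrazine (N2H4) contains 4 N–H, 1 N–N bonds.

ΔH ≈ −456 kJ

Bonds broken (reactants):
  N–H: 4 × 401 = 1604
  N–N: 1 × 167 = 167
  O=O: 1 × 491 = 491
  Σ(broken) = 2262 kJ
Bonds formed (products):
  N≡N: 1 × 930 = 930
  O–H: 4 × 447 = 1788
  Σ(formed) = 2718 kJ
ΔH = Σ(broken) − Σ(formed) = 2262 − 2718 = −456 kJ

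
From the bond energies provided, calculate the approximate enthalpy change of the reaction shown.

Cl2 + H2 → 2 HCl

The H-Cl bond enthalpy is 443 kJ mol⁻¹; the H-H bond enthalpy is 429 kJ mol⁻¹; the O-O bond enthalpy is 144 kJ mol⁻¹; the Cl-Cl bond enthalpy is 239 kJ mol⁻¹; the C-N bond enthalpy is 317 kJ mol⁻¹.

ΔH ≈ −218 kJ

Bonds broken (reactants):
  Cl-Cl: 1 × 239 = 239
  H-H: 1 × 429 = 429
  Σ(broken) = 668 kJ
Bonds formed (products):
  H-Cl: 2 × 443 = 886
  Σ(formed) = 886 kJ
ΔH = Σ(broken) − Σ(formed) = 668 − 886 = −218 kJ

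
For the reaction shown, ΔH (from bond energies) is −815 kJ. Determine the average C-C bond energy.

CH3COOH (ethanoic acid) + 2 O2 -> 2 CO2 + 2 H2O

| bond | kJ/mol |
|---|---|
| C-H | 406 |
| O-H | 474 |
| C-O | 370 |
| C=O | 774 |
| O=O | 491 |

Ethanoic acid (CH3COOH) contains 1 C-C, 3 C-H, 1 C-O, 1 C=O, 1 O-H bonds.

Let D be the C-C bond energy.
Σ(broken) = 1×D + 3×406 + 1×370 + 1×774 + 1×474 + 2×491 = 3818 + D
Σ(formed) = 4×774 + 4×474 = 4992
ΔH = Σ(broken) − Σ(formed) = (3818 + D) − (4992) = −1174 + D
Setting this equal to −815 kJ gives D = 359 kJ/mol.

D(C-C) ≈ 359 kJ/mol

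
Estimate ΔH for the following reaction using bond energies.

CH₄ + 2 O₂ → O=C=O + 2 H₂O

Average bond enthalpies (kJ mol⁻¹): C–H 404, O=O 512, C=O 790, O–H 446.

Bonds broken (reactants):
  C–H: 4 × 404 = 1616
  O=O: 2 × 512 = 1024
  Σ(broken) = 2640 kJ
Bonds formed (products):
  C=O: 2 × 790 = 1580
  O–H: 4 × 446 = 1784
  Σ(formed) = 3364 kJ
ΔH = Σ(broken) − Σ(formed) = 2640 − 3364 = −724 kJ

ΔH ≈ −724 kJ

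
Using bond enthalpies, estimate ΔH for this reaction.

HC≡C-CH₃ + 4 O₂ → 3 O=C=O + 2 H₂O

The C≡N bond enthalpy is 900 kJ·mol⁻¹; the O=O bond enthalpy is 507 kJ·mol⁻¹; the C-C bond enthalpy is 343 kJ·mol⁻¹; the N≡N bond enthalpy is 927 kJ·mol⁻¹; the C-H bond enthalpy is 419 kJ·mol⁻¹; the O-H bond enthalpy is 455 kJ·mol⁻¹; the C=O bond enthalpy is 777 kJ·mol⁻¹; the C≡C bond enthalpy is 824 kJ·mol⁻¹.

Bonds broken (reactants):
  C≡C: 1 × 824 = 824
  C-C: 1 × 343 = 343
  C-H: 4 × 419 = 1676
  O=O: 4 × 507 = 2028
  Σ(broken) = 4871 kJ
Bonds formed (products):
  C=O: 6 × 777 = 4662
  O-H: 4 × 455 = 1820
  Σ(formed) = 6482 kJ
ΔH = Σ(broken) − Σ(formed) = 4871 − 6482 = −1611 kJ

ΔH ≈ −1611 kJ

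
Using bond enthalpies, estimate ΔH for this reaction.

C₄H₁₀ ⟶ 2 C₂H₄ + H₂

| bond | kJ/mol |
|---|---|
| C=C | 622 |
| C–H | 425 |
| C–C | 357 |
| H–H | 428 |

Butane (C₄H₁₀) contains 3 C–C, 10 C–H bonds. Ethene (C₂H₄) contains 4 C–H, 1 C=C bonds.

ΔH ≈ +249 kJ

Bonds broken (reactants):
  C–C: 3 × 357 = 1071
  C–H: 10 × 425 = 4250
  Σ(broken) = 5321 kJ
Bonds formed (products):
  C–H: 8 × 425 = 3400
  C=C: 2 × 622 = 1244
  H–H: 1 × 428 = 428
  Σ(formed) = 5072 kJ
ΔH = Σ(broken) − Σ(formed) = 5321 − 5072 = +249 kJ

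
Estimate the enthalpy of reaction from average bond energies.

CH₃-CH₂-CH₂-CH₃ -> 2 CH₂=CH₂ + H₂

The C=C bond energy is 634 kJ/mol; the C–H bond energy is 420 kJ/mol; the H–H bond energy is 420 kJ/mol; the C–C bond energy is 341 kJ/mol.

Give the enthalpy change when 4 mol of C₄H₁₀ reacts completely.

ΔH = +700 kJ

Bonds broken (reactants):
  C–C: 3 × 341 = 1023
  C–H: 10 × 420 = 4200
  Σ(broken) = 5223 kJ
Bonds formed (products):
  C–H: 8 × 420 = 3360
  C=C: 2 × 634 = 1268
  H–H: 1 × 420 = 420
  Σ(formed) = 5048 kJ
ΔH = Σ(broken) − Σ(formed) = 5223 − 5048 = +175 kJ
For 4× the reaction as written: 4 × (+175) = +700 kJ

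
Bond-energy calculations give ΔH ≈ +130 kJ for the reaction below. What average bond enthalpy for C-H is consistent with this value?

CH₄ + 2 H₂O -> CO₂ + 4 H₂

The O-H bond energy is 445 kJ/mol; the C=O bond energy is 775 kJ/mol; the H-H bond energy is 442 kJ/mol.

Let D be the C-H bond energy.
Σ(broken) = 4×D + 4×445 = 1780 + 4D
Σ(formed) = 2×775 + 4×442 = 3318
ΔH = Σ(broken) − Σ(formed) = (1780 + 4D) − (3318) = −1538 + 4D
Setting this equal to +130 kJ gives 4D = 1668, so D = 417 kJ/mol.

D(C-H) ≈ 417 kJ/mol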